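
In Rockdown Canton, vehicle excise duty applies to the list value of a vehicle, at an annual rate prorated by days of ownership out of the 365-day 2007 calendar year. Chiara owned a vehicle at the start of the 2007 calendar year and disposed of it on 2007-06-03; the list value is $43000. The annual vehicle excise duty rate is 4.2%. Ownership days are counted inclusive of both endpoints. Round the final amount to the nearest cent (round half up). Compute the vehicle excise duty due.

$761.98

Days held (2007-01-01 to 2007-06-03): 154 out of 365
Tax = $43000 × 4.2% × 154/365 = $761.9836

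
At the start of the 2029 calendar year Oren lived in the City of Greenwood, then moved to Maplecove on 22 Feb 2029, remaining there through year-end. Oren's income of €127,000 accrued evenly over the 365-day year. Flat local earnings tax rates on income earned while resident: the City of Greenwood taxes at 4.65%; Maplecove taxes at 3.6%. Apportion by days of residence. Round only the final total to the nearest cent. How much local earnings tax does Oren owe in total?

The City of Greenwood, 1 Jan – 21 Feb 2029: 52 days → €127,000 × 4.65% × 52/365 = €841.3315
Maplecove, 22 Feb – 31 Dec 2029: 313 days → €127,000 × 3.6% × 313/365 = €3,920.6466
Total = €4,761.9781

€4,761.98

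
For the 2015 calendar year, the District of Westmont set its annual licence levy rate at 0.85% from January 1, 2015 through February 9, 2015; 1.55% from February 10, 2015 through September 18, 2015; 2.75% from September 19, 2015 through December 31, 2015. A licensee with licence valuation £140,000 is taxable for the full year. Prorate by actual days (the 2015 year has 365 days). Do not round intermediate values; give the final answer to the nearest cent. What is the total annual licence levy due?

£2,541.29

January 1 – February 9, 2015: 40 days at 0.85% → £140,000 × 0.85% × 40/365 = £130.4110
February 10 – September 18, 2015: 221 days at 1.55% → £140,000 × 1.55% × 221/365 = £1,313.8904
September 19 – December 31, 2015: 104 days at 2.75% → £140,000 × 2.75% × 104/365 = £1,096.9863
Total = £2,541.2877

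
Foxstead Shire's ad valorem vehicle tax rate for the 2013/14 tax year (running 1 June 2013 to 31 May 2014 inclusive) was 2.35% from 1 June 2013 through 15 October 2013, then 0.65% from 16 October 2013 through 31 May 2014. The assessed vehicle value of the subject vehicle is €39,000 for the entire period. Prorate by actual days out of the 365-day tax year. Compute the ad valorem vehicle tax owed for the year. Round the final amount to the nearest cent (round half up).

1 June – 15 October 2013: 137 days at 2.35% → €39,000 × 2.35% × 137/365 = €344.0014
16 October 2013 – 31 May 2014: 228 days at 0.65% → €39,000 × 0.65% × 228/365 = €158.3507
Total = €502.3521

€502.35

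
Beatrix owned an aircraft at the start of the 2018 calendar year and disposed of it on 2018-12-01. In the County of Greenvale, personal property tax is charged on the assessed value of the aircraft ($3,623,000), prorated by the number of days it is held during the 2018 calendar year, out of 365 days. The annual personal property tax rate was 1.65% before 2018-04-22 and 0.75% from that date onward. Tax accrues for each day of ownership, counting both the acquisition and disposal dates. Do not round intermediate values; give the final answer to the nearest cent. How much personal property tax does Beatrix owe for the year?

2018-01-01 to 2018-04-21: 111 days at 1.65% → $3,623,000 × 1.65% × 111/365 = $18,179.5192
2018-04-22 to 2018-12-01: 224 days at 0.75% → $3,623,000 × 0.75% × 224/365 = $16,675.7260
Total = $34,855.2452

$34,855.25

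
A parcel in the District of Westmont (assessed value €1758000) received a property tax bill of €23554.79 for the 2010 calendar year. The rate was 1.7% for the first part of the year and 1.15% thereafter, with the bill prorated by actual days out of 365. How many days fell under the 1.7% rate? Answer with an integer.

126 days

Let d = days at the first rate; then 365 − d days at the second rate.
€1758000 × [1.7%·d + 1.15%·(365−d)] / 365 = €23554.79
Solving gives d = 126, so the new rate took effect on 7 May 2010.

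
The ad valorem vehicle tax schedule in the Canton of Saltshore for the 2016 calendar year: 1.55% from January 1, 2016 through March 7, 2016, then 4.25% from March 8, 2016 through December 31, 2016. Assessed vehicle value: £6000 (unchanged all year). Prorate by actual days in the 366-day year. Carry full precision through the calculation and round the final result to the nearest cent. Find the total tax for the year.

January 1 – March 7, 2016: 67 days at 1.55% → £6000 × 1.55% × 67/366 = £17.0246
March 8 – December 31, 2016: 299 days at 4.25% → £6000 × 4.25% × 299/366 = £208.3197
Total = £225.3443

£225.34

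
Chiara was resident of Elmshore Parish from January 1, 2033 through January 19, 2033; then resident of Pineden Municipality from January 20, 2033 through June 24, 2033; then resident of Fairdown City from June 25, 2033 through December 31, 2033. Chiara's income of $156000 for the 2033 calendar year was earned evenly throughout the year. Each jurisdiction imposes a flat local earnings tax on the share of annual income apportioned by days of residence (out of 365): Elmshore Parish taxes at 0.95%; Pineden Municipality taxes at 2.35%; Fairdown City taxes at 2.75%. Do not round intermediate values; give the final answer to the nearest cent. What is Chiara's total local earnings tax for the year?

$3877.13

Elmshore Parish, January 1 – January 19, 2033: 19 days → $156000 × 0.95% × 19/365 = $77.1452
Pineden Municipality, January 20 – June 24, 2033: 156 days → $156000 × 2.35% × 156/365 = $1566.8384
Fairdown City, June 25 – December 31, 2033: 190 days → $156000 × 2.75% × 190/365 = $2233.1507
Total = $3877.1342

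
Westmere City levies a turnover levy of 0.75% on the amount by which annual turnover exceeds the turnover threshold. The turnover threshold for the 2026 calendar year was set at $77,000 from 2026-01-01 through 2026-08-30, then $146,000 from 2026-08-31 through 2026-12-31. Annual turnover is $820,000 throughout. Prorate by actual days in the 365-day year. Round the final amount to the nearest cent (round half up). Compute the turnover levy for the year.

2026-01-01 to 2026-08-30: 242 days, exemption $77,000 → ($820,000 − $77,000) × 0.75% × 242/365 = $3,694.6438
2026-08-31 to 2026-12-31: 123 days, exemption $146,000 → ($820,000 − $146,000) × 0.75% × 123/365 = $1,703.4658
Total = $5,398.1096

$5,398.11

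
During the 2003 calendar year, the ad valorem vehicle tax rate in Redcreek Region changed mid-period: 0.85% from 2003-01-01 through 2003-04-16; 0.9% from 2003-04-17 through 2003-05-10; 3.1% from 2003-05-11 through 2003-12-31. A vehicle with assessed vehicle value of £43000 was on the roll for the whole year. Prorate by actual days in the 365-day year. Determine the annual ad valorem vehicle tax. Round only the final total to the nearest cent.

£989.82

2003-01-01 to 2003-04-16: 106 days at 0.85% → £43000 × 0.85% × 106/365 = £106.1452
2003-04-17 to 2003-05-10: 24 days at 0.9% → £43000 × 0.9% × 24/365 = £25.4466
2003-05-11 to 2003-12-31: 235 days at 3.1% → £43000 × 3.1% × 235/365 = £858.2329
Total = £989.8247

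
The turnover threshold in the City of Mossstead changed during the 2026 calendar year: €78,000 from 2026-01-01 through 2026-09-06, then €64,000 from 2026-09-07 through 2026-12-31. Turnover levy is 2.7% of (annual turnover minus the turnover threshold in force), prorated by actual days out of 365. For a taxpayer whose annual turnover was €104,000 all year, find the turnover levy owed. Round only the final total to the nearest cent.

€822.13

2026-01-01 to 2026-09-06: 249 days, exemption €78,000 → (€104,000 − €78,000) × 2.7% × 249/365 = €478.8986
2026-09-07 to 2026-12-31: 116 days, exemption €64,000 → (€104,000 − €64,000) × 2.7% × 116/365 = €343.2329
Total = €822.1315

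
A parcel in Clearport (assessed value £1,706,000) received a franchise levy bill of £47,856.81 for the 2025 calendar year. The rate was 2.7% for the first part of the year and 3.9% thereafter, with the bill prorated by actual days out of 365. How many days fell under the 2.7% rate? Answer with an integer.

Let d = days at the first rate; then 365 − d days at the second rate.
£1,706,000 × [2.7%·d + 3.9%·(365−d)] / 365 = £47,856.81
Solving gives d = 333, so the new rate took effect on November 30, 2025.

333 days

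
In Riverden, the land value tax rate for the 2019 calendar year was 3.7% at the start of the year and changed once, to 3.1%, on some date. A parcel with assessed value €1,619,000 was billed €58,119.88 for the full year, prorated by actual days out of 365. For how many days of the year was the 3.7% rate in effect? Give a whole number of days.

Let d = days at the first rate; then 365 − d days at the second rate.
€1,619,000 × [3.7%·d + 3.1%·(365−d)] / 365 = €58,119.88
Solving gives d = 298, so the new rate took effect on 26 Oct 2019.

298 days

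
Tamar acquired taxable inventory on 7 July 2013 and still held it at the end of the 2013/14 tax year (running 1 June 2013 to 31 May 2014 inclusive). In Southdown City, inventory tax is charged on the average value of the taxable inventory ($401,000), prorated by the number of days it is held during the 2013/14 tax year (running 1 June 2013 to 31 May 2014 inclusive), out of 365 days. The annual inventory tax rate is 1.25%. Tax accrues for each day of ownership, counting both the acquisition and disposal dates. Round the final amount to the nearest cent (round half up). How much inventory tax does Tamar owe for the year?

Days held (7 July 2013 – 31 May 2014): 329 out of 365
Tax = $401,000 × 1.25% × 329/365 = $4,518.1164

$4,518.12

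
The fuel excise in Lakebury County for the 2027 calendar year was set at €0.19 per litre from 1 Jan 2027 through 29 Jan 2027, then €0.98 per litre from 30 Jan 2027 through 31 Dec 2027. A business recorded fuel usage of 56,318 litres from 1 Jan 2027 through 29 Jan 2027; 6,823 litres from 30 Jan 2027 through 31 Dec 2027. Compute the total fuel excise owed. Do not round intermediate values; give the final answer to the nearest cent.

1 Jan – 29 Jan 2027: 56,318 litres at €0.19/litre → €10,700.42
30 Jan – 31 Dec 2027: 6,823 litres at €0.98/litre → €6,686.54

€17,386.96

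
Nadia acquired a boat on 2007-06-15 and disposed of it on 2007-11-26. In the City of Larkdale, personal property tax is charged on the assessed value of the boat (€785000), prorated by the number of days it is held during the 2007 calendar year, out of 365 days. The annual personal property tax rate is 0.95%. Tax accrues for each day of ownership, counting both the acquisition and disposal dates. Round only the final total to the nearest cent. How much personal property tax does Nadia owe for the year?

Days held (2007-06-15 to 2007-11-26): 165 out of 365
Tax = €785000 × 0.95% × 165/365 = €3371.1986

€3371.20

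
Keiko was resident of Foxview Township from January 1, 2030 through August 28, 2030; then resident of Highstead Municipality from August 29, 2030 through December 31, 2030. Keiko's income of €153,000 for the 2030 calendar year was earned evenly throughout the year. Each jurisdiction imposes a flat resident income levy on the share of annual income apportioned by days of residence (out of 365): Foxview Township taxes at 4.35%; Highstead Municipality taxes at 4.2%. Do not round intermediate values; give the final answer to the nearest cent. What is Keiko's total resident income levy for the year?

€6,576.90

Foxview Township, January 1 – August 28, 2030: 240 days → €153,000 × 4.35% × 240/365 = €4,376.2192
Highstead Municipality, August 29 – December 31, 2030: 125 days → €153,000 × 4.2% × 125/365 = €2,200.6849
Total = €6,576.9041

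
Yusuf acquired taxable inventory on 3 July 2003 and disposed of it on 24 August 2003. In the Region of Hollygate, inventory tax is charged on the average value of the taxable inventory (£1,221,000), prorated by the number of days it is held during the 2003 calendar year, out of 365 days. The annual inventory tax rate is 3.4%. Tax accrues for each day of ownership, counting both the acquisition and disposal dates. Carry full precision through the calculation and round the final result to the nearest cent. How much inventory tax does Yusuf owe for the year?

£6,028.06

Days held (3 July – 24 August 2003): 53 out of 365
Tax = £1,221,000 × 3.4% × 53/365 = £6,028.0603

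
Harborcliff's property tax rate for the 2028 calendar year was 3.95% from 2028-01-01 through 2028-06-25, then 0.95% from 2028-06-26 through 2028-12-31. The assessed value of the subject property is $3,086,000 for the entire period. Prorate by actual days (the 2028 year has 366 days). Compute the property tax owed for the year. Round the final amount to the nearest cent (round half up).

$74,089.30

2028-01-01 to 2028-06-25: 177 days at 3.95% → $3,086,000 × 3.95% × 177/366 = $58,950.1885
2028-06-26 to 2028-12-31: 189 days at 0.95% → $3,086,000 × 0.95% × 189/366 = $15,139.1066
Total = $74,089.2951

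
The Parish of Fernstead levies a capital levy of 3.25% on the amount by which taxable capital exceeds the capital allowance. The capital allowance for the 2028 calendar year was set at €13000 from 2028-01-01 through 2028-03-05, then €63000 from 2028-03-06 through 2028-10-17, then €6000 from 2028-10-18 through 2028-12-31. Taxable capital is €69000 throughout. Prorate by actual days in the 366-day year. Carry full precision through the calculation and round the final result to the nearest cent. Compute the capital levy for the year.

2028-01-01 to 2028-03-05: 65 days, exemption €13000 → (€69000 − €13000) × 3.25% × 65/366 = €323.2240
2028-03-06 to 2028-10-17: 226 days, exemption €63000 → (€69000 − €63000) × 3.25% × 226/366 = €120.4098
2028-10-18 to 2028-12-31: 75 days, exemption €6000 → (€69000 − €6000) × 3.25% × 75/366 = €419.5697
Total = €863.2036

€863.20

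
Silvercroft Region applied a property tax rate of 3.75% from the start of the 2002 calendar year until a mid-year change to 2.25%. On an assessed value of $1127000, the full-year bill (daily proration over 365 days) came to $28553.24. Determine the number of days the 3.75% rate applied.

Let d = days at the first rate; then 365 − d days at the second rate.
$1127000 × [3.75%·d + 2.25%·(365−d)] / 365 = $28553.24
Solving gives d = 69, so the new rate took effect on 11 March 2002.

69 days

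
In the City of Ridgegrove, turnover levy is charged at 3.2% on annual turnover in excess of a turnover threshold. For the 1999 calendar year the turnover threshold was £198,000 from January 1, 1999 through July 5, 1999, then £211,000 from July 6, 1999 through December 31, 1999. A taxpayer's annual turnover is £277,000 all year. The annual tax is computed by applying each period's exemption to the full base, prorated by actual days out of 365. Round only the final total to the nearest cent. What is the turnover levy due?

£2,323.99

January 1 – July 5, 1999: 186 days, exemption £198,000 → (£277,000 − £198,000) × 3.2% × 186/365 = £1,288.2411
July 6 – December 31, 1999: 179 days, exemption £211,000 → (£277,000 − £211,000) × 3.2% × 179/365 = £1,035.7479
Total = £2,323.9890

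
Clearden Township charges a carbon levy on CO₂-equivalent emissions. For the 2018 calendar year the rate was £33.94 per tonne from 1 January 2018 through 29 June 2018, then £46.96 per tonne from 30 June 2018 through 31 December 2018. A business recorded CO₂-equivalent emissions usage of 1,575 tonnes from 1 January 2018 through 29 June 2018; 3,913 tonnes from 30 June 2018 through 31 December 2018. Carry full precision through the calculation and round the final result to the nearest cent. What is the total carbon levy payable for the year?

1 January – 29 June 2018: 1,575 tonnes at £33.94/tonne → £53,455.50
30 June – 31 December 2018: 3,913 tonnes at £46.96/tonne → £183,754.48

£237,209.98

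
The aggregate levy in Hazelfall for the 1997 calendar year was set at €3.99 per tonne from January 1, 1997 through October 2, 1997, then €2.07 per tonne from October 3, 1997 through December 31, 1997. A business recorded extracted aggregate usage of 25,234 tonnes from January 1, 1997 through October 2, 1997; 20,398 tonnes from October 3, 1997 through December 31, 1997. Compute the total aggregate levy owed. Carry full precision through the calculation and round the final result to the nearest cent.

January 1 – October 2, 1997: 25,234 tonnes at €3.99/tonne → €100,683.66
October 3 – December 31, 1997: 20,398 tonnes at €2.07/tonne → €42,223.86

€142,907.52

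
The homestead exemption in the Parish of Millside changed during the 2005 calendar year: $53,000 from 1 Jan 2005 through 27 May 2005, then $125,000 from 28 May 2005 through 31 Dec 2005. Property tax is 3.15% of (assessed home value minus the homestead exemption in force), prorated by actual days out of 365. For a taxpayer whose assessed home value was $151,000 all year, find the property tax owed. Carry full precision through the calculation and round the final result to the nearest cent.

$1,732.41

1 Jan – 27 May 2005: 147 days, exemption $53,000 → ($151,000 − $53,000) × 3.15% × 147/365 = $1,243.2575
28 May – 31 Dec 2005: 218 days, exemption $125,000 → ($151,000 − $125,000) × 3.15% × 218/365 = $489.1562
Total = $1,732.4137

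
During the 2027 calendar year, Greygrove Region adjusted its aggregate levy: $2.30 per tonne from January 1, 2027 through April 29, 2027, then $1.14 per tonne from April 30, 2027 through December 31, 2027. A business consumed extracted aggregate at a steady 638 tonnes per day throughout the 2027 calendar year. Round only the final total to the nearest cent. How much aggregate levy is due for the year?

January 1 – April 29, 2027: 119 days × 638 tonnes/day = 75,922 tonnes at $2.30/tonne → $174,620.60
April 30 – December 31, 2027: 246 days × 638 tonnes/day = 156,948 tonnes at $1.14/tonne → $178,920.72

$353,541.32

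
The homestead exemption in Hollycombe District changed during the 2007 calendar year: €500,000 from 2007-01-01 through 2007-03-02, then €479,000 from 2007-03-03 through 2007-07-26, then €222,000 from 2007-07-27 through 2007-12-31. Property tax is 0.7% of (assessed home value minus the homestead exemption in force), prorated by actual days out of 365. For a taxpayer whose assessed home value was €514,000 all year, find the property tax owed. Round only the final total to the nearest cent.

€999.18

2007-01-01 to 2007-03-02: 61 days, exemption €500,000 → (€514,000 − €500,000) × 0.7% × 61/365 = €16.3781
2007-03-03 to 2007-07-26: 146 days, exemption €479,000 → (€514,000 − €479,000) × 0.7% × 146/365 = €98.0000
2007-07-27 to 2007-12-31: 158 days, exemption €222,000 → (€514,000 − €222,000) × 0.7% × 158/365 = €884.8000
Total = €999.1781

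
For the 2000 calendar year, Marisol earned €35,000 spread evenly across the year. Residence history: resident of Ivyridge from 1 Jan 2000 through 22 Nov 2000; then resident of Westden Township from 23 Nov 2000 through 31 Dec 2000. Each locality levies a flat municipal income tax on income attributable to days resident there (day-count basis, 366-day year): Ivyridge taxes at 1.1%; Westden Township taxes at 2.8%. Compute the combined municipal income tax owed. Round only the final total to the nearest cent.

Ivyridge, 1 Jan – 22 Nov 2000: 327 days → €35,000 × 1.1% × 327/366 = €343.9754
Westden Township, 23 Nov – 31 Dec 2000: 39 days → €35,000 × 2.8% × 39/366 = €104.4262
Total = €448.4016

€448.40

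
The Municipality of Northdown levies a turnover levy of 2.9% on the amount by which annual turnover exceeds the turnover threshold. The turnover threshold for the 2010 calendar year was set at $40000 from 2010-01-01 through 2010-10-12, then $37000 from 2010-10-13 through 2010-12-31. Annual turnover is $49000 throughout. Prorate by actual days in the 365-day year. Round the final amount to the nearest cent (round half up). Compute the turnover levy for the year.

$280.07

2010-01-01 to 2010-10-12: 285 days, exemption $40000 → ($49000 − $40000) × 2.9% × 285/365 = $203.7945
2010-10-13 to 2010-12-31: 80 days, exemption $37000 → ($49000 − $37000) × 2.9% × 80/365 = $76.2740
Total = $280.0685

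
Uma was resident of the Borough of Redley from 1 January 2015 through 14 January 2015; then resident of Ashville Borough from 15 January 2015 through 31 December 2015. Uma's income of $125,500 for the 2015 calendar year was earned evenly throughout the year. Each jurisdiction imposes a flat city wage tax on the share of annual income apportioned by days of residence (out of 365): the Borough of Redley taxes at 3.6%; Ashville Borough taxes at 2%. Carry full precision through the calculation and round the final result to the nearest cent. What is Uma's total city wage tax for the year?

$2,587.02

The Borough of Redley, 1 January – 14 January 2015: 14 days → $125,500 × 3.6% × 14/365 = $173.2932
Ashville Borough, 15 January – 31 December 2015: 351 days → $125,500 × 2% × 351/365 = $2,413.7260
Total = $2,587.0192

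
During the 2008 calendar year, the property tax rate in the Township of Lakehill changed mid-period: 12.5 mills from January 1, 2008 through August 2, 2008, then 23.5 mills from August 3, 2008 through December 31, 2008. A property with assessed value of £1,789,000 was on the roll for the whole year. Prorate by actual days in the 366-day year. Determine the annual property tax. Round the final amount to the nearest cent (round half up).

January 1 – August 2, 2008: 215 days at 12.5 mills → £1,789,000 × 1.25% × 215/366 = £13,136.4413
August 3 – December 31, 2008: 151 days at 23.5 mills → £1,789,000 × 2.35% × 151/366 = £17,344.9904
Total = £30,481.4317

£30,481.43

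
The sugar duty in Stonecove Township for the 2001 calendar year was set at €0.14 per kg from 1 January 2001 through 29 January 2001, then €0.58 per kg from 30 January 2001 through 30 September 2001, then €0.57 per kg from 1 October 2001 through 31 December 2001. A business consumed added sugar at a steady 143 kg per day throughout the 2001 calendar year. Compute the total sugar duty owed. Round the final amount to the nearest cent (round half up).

1 January – 29 January 2001: 29 days × 143 kg/day = 4,147 kg at €0.14/kg → €580.58
30 January – 30 September 2001: 244 days × 143 kg/day = 34,892 kg at €0.58/kg → €20,237.36
1 October – 31 December 2001: 92 days × 143 kg/day = 13,156 kg at €0.57/kg → €7,498.92

€28,316.86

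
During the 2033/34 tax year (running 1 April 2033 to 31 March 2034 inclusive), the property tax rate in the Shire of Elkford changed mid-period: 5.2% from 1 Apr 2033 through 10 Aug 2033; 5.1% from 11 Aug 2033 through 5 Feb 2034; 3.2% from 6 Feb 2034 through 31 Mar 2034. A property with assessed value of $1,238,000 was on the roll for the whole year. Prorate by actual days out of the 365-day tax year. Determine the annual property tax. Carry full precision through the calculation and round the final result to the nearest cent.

1 Apr – 10 Aug 2033: 132 days at 5.2% → $1,238,000 × 5.2% × 132/365 = $23,281.1836
11 Aug 2033 – 5 Feb 2034: 179 days at 5.1% → $1,238,000 × 5.1% × 179/365 = $30,963.5671
6 Feb – 31 Mar 2034: 54 days at 3.2% → $1,238,000 × 3.2% × 54/365 = $5,860.9973
Total = $60,105.7479

$60,105.75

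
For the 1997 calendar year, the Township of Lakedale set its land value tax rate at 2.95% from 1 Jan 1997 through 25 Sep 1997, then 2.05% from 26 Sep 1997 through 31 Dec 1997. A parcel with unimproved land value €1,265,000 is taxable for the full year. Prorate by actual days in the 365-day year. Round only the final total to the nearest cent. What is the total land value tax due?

1 Jan – 25 Sep 1997: 268 days at 2.95% → €1,265,000 × 2.95% × 268/365 = €27,400.2466
26 Sep – 31 Dec 1997: 97 days at 2.05% → €1,265,000 × 2.05% × 97/365 = €6,891.6507
Total = €34,291.8973

€34,291.90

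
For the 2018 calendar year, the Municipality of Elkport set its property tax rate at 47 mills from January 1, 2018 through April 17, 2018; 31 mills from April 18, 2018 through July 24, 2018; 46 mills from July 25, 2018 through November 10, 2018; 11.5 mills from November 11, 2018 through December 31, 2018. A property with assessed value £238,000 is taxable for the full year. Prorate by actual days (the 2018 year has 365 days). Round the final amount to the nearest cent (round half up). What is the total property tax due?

January 1 – April 17, 2018: 107 days at 47 mills → £238,000 × 4.7% × 107/365 = £3,279.1836
April 18 – July 24, 2018: 98 days at 31 mills → £238,000 × 3.1% × 98/365 = £1,980.9425
July 25 – November 10, 2018: 109 days at 46 mills → £238,000 × 4.6% × 109/365 = £3,269.4027
November 11 – December 31, 2018: 51 days at 11.5 mills → £238,000 × 1.15% × 51/365 = £382.4301
Total = £8,911.9589

£8,911.96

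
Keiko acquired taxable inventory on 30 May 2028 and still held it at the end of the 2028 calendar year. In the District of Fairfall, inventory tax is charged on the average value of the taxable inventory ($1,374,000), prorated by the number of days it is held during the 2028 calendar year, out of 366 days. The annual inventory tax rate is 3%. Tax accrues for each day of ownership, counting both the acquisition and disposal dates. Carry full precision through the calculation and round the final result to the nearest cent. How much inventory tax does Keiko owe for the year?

$24,326.56

Days held (30 May – 31 December 2028): 216 out of 366
Tax = $1,374,000 × 3% × 216/366 = $24,326.5574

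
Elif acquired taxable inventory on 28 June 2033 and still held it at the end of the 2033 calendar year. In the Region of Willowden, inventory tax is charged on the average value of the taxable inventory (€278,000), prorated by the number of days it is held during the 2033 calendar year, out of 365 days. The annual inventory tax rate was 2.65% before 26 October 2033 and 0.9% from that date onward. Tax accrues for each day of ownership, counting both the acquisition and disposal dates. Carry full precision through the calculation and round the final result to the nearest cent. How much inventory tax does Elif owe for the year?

€2,881.30

28 June – 25 October 2033: 120 days at 2.65% → €278,000 × 2.65% × 120/365 = €2,422.0274
26 October – 31 December 2033: 67 days at 0.9% → €278,000 × 0.9% × 67/365 = €459.2712
Total = €2,881.2986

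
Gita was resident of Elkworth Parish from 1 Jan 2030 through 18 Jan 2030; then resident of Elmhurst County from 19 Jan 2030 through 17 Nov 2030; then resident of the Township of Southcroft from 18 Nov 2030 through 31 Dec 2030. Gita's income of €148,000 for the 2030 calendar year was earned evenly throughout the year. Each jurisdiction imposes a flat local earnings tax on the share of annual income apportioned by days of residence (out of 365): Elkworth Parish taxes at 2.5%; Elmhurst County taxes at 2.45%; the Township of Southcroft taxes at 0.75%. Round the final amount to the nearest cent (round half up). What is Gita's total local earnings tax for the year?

Elkworth Parish, 1 Jan – 18 Jan 2030: 18 days → €148,000 × 2.5% × 18/365 = €182.4658
Elmhurst County, 19 Jan – 17 Nov 2030: 303 days → €148,000 × 2.45% × 303/365 = €3,010.0767
The Township of Southcroft, 18 Nov – 31 Dec 2030: 44 days → €148,000 × 0.75% × 44/365 = €133.8082
Total = €3,326.3507

€3,326.35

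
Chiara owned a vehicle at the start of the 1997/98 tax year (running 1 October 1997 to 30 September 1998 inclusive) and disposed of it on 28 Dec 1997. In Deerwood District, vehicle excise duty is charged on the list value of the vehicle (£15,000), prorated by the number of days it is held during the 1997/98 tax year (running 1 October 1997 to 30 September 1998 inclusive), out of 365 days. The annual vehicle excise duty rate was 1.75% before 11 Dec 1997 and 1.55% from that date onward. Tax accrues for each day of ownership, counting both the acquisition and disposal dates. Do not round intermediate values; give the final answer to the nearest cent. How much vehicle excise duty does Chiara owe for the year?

£62.53

1 Oct – 10 Dec 1997: 71 days at 1.75% → £15,000 × 1.75% × 71/365 = £51.0616
11 Dec – 28 Dec 1997: 18 days at 1.55% → £15,000 × 1.55% × 18/365 = £11.4658
Total = £62.5274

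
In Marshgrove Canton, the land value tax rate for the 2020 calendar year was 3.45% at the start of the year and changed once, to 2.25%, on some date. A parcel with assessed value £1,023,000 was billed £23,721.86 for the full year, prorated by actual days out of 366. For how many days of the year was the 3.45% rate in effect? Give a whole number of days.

Let d = days at the first rate; then 366 − d days at the second rate.
£1,023,000 × [3.45%·d + 2.25%·(366−d)] / 366 = £23,721.86
Solving gives d = 21, so the new rate took effect on 22 Jan 2020.

21 days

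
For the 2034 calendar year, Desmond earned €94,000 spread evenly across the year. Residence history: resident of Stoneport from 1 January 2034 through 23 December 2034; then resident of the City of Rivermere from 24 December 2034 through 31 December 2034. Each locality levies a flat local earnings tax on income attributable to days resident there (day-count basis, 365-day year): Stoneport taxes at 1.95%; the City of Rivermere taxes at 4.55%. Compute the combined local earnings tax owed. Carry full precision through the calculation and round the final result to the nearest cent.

Stoneport, 1 January – 23 December 2034: 357 days → €94,000 × 1.95% × 357/365 = €1,792.8247
The City of Rivermere, 24 December – 31 December 2034: 8 days → €94,000 × 4.55% × 8/365 = €93.7425
Total = €1,886.5671

€1,886.57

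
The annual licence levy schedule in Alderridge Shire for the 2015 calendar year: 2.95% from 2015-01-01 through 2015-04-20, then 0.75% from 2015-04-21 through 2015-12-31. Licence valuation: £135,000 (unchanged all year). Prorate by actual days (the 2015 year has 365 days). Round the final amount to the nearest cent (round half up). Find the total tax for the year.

£1,907.57

2015-01-01 to 2015-04-20: 110 days at 2.95% → £135,000 × 2.95% × 110/365 = £1,200.2055
2015-04-21 to 2015-12-31: 255 days at 0.75% → £135,000 × 0.75% × 255/365 = £707.3630
Total = £1,907.5685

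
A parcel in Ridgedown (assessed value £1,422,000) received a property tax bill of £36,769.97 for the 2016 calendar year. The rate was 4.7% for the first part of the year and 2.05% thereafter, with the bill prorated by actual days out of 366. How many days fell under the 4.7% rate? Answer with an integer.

Let d = days at the first rate; then 366 − d days at the second rate.
£1,422,000 × [4.7%·d + 2.05%·(366−d)] / 366 = £36,769.97
Solving gives d = 74, so the new rate took effect on 15 March 2016.

74 days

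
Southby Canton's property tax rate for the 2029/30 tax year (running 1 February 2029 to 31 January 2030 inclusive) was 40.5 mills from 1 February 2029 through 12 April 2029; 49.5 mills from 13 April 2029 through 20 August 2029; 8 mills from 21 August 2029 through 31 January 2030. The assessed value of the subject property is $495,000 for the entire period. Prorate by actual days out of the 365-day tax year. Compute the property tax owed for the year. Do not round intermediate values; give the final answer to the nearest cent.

1 February – 12 April 2029: 71 days at 40.5 mills → $495,000 × 4.05% × 71/365 = $3,899.6507
13 April – 20 August 2029: 130 days at 49.5 mills → $495,000 × 4.95% × 130/365 = $8,726.9178
21 August 2029 – 31 January 2030: 164 days at 8 mills → $495,000 × 0.8% × 164/365 = $1,779.2877
Total = $14,405.8562

$14,405.86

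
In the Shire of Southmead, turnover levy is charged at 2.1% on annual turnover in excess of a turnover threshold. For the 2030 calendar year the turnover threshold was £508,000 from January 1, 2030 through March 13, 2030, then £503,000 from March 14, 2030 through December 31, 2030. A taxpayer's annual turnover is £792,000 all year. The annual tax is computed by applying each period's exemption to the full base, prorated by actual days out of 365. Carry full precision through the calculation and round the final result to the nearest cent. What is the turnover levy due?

January 1 – March 13, 2030: 72 days, exemption £508,000 → (£792,000 − £508,000) × 2.1% × 72/365 = £1,176.4603
March 14 – December 31, 2030: 293 days, exemption £503,000 → (£792,000 − £503,000) × 2.1% × 293/365 = £4,871.8274
Total = £6,048.2877

£6,048.29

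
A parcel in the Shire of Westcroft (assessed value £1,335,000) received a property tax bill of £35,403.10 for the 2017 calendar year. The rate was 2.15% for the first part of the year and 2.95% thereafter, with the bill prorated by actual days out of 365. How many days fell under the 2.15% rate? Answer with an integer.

Let d = days at the first rate; then 365 − d days at the second rate.
£1,335,000 × [2.15%·d + 2.95%·(365−d)] / 365 = £35,403.10
Solving gives d = 136, so the new rate took effect on 17 May 2017.

136 days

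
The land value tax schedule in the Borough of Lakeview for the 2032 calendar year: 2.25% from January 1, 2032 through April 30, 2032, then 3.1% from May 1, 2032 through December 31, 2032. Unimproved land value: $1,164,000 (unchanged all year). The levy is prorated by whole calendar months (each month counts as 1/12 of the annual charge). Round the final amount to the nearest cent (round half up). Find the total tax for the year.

$32,786.00

January 1 – April 30, 2032: 4 months at 2.25% → $1,164,000 × 2.25% × 4/12 = $8,730.0000
May 1 – December 31, 2032: 8 months at 3.1% → $1,164,000 × 3.1% × 8/12 = $24,056.0000
Total = $32,786.0000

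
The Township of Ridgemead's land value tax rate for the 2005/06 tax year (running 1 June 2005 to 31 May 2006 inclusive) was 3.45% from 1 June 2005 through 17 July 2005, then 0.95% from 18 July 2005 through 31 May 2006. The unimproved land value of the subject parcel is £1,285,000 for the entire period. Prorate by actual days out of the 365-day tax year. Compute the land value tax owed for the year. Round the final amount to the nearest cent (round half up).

£16,344.14

1 June – 17 July 2005: 47 days at 3.45% → £1,285,000 × 3.45% × 47/365 = £5,708.5685
18 July 2005 – 31 May 2006: 318 days at 0.95% → £1,285,000 × 0.95% × 318/365 = £10,635.5753
Total = £16,344.1438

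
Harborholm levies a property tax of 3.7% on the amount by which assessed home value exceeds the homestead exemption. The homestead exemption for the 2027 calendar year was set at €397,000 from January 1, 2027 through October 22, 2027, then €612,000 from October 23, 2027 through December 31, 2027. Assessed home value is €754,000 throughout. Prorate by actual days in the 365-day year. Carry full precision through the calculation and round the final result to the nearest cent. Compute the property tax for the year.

January 1 – October 22, 2027: 295 days, exemption €397,000 → (€754,000 − €397,000) × 3.7% × 295/365 = €10,675.7671
October 23 – December 31, 2027: 70 days, exemption €612,000 → (€754,000 − €612,000) × 3.7% × 70/365 = €1,007.6164
Total = €11,683.3836

€11,683.38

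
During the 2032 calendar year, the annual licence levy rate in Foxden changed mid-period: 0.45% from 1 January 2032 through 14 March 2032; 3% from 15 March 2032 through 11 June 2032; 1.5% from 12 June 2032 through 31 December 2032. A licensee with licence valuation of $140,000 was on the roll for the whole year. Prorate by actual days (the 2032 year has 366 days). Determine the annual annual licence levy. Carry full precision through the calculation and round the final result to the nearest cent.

1 January – 14 March 2032: 74 days at 0.45% → $140,000 × 0.45% × 74/366 = $127.3770
15 March – 11 June 2032: 89 days at 3% → $140,000 × 3% × 89/366 = $1,021.3115
12 June – 31 December 2032: 203 days at 1.5% → $140,000 × 1.5% × 203/366 = $1,164.7541
Total = $2,313.4426

$2,313.44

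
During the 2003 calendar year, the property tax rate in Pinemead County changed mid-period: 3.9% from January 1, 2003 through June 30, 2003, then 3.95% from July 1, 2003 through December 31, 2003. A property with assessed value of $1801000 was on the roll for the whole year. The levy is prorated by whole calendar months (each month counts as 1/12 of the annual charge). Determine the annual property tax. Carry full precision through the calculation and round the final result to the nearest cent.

January 1 – June 30, 2003: 6 months at 3.9% → $1801000 × 3.9% × 6/12 = $35119.5000
July 1 – December 31, 2003: 6 months at 3.95% → $1801000 × 3.95% × 6/12 = $35569.7500
Total = $70689.2500

$70689.25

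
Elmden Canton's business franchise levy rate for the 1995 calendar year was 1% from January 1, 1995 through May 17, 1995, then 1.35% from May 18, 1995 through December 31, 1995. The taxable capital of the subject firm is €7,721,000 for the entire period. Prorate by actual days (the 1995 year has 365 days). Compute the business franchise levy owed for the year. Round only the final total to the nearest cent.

January 1 – May 17, 1995: 137 days at 1% → €7,721,000 × 1% × 137/365 = €28,980.1918
May 18 – December 31, 1995: 228 days at 1.35% → €7,721,000 × 1.35% × 228/365 = €65,110.2411
Total = €94,090.4329

€94,090.43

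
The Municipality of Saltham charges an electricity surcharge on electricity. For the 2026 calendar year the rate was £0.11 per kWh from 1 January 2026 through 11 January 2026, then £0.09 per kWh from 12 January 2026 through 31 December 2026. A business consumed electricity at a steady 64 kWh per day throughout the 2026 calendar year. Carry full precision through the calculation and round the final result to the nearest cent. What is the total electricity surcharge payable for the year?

£2116.48

1 January – 11 January 2026: 11 days × 64 kWh/day = 704 kWh at £0.11/kWh → £77.44
12 January – 31 December 2026: 354 days × 64 kWh/day = 22,656 kWh at £0.09/kWh → £2039.04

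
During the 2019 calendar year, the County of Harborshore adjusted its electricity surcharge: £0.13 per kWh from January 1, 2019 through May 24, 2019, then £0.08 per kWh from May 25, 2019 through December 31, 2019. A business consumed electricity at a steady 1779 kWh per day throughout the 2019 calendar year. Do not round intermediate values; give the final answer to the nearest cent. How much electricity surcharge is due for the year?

£64755.60

January 1 – May 24, 2019: 144 days × 1779 kWh/day = 256,176 kWh at £0.13/kWh → £33302.88
May 25 – December 31, 2019: 221 days × 1779 kWh/day = 393,159 kWh at £0.08/kWh → £31452.72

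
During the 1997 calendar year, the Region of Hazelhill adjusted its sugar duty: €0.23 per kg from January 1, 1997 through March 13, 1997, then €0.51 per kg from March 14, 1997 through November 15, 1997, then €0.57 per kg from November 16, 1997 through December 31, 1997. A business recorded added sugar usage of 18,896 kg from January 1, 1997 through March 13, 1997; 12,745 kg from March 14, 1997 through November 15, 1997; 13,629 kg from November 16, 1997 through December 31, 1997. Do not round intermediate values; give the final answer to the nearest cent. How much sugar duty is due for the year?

January 1 – March 13, 1997: 18,896 kg at €0.23/kg → €4,346.08
March 14 – November 15, 1997: 12,745 kg at €0.51/kg → €6,499.95
November 16 – December 31, 1997: 13,629 kg at €0.57/kg → €7,768.53

€18,614.56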